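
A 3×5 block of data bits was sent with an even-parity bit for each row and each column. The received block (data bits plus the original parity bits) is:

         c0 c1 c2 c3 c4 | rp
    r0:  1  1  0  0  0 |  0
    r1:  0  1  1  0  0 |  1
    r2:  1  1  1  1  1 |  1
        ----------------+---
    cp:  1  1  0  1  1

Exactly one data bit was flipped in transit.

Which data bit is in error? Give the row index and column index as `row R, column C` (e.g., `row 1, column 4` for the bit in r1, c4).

Recompute each row's even parity and compare to rp:
  r0: data parity 0, sent rp 0 → ok
  r1: data parity 0, sent rp 1 → mismatch
  r2: data parity 1, sent rp 1 → ok
Recompute each column's even parity and compare to cp:
  c0: data parity 0, sent cp 1 → mismatch
  c1: data parity 1, sent cp 1 → ok
  c2: data parity 0, sent cp 0 → ok
  c3: data parity 1, sent cp 1 → ok
  c4: data parity 1, sent cp 1 → ok
Exactly one row (r1) and one column (c0) fail → the flipped bit is at their intersection.

row 1, column 0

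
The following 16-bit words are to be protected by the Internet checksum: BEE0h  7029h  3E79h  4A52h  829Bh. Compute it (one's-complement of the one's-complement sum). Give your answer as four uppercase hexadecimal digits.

One's-complement addition (fold any carry out of bit 15 back into bit 0):
  0xBEE0 + 0x7029 = 0x12F09 → wrap carry → 0x2F0A
  0x2F0A + 0x3E79 = 0x06D83
  0x6D83 + 0x4A52 = 0x0B7D5
  0xB7D5 + 0x829B = 0x13A70 → wrap carry → 0x3A71
One's-complement sum = 0x3A71.
Checksum = ~0x3A71 & 0xFFFF = 0xC58E.

C58E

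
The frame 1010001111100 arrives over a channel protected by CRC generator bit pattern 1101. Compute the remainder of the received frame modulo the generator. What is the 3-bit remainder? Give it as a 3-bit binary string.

Modulo-2 division of 1010001111100 by 1101:
  pos 0: 1010 XOR 1101 = 0111
  pos 1: 1110 XOR 1101 = 0011
  pos 3: 1101 XOR 1101 = 0000
  pos 7: 1111 XOR 1101 = 0010
  pos 9: 1000 XOR 1101 = 0101
Remainder = 101 (nonzero — an error is detected).

101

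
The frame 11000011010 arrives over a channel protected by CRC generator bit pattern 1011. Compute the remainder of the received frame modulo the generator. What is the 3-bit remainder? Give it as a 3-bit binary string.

000

Modulo-2 division of 11000011010 by 1011:
  pos 0: 1100 XOR 1011 = 0111
  pos 1: 1110 XOR 1011 = 0101
  pos 2: 1010 XOR 1011 = 0001
  pos 5: 1110 XOR 1011 = 0101
  pos 6: 1011 XOR 1011 = 0000
Remainder = 000 (zero — the frame passes the CRC check).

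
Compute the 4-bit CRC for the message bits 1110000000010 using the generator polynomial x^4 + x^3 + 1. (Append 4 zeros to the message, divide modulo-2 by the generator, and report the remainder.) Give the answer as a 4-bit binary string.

0100

Append 4 zeros: 11100000000100000. Divide by 11001 (XOR where the leading bit is 1):
  pos 0: 11100 XOR 11001 = 00101
  pos 2: 10100 XOR 11001 = 01101
  pos 3: 11010 XOR 11001 = 00011
  pos 6: 11000 XOR 11001 = 00001
  pos 10: 11000 XOR 11001 = 00001
Remainder (last 4 bits) = 0100. This is the CRC / FCS.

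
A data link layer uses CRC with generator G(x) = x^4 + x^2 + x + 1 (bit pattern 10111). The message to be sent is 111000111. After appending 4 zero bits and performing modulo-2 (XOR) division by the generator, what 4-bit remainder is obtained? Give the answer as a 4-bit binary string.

0011

Append 4 zeros: 1110001110000. Divide by 10111 (XOR where the leading bit is 1):
  pos 0: 11100 XOR 10111 = 01011
  pos 1: 10110 XOR 10111 = 00001
  pos 5: 11110 XOR 10111 = 01001
  pos 6: 10010 XOR 10111 = 00101
  pos 8: 10100 XOR 10111 = 00011
Remainder (last 4 bits) = 0011. This is the CRC / FCS.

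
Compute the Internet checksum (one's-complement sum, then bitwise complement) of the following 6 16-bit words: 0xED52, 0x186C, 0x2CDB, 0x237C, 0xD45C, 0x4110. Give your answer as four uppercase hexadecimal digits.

947C

One's-complement addition (fold any carry out of bit 15 back into bit 0):
  0xED52 + 0x186C = 0x105BE → wrap carry → 0x05BF
  0x05BF + 0x2CDB = 0x0329A
  0x329A + 0x237C = 0x05616
  0x5616 + 0xD45C = 0x12A72 → wrap carry → 0x2A73
  0x2A73 + 0x4110 = 0x06B83
One's-complement sum = 0x6B83.
Checksum = ~0x6B83 & 0xFFFF = 0x947C.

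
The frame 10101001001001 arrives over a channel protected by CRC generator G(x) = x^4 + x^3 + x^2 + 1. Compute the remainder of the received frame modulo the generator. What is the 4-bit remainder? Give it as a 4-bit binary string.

Modulo-2 division of 10101001001001 by 11101:
  pos 0: 10101 XOR 11101 = 01000
  pos 1: 10000 XOR 11101 = 01101
  pos 2: 11010 XOR 11101 = 00111
  pos 4: 11110 XOR 11101 = 00011
  pos 7: 11010 XOR 11101 = 00111
  pos 9: 11101 XOR 11101 = 00000
Remainder = 0000 (zero — the frame passes the CRC check).

0000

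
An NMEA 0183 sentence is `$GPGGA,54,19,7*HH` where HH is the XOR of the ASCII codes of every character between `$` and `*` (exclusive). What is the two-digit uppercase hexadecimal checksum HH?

XOR the ASCII codes of the payload characters:
  'G' = 0x47 → acc = 0x47
  'P' = 0x50 → acc = 0x17
  'G' = 0x47 → acc = 0x50
  'G' = 0x47 → acc = 0x17
  'A' = 0x41 → acc = 0x56
  ',' = 0x2C → acc = 0x7A
  '5' = 0x35 → acc = 0x4F
  '4' = 0x34 → acc = 0x7B
  ',' = 0x2C → acc = 0x57
  '1' = 0x31 → acc = 0x66
  '9' = 0x39 → acc = 0x5F
  ',' = 0x2C → acc = 0x73
  '7' = 0x37 → acc = 0x44
Checksum = 0x44.

44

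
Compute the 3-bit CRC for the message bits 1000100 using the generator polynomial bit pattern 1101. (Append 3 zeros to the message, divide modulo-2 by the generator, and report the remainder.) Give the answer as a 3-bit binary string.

111

Append 3 zeros: 1000100000. Divide by 1101 (XOR where the leading bit is 1):
  pos 0: 1000 XOR 1101 = 0101
  pos 1: 1011 XOR 1101 = 0110
  pos 2: 1100 XOR 1101 = 0001
  pos 5: 1000 XOR 1101 = 0101
  pos 6: 1010 XOR 1101 = 0111
Remainder (last 3 bits) = 111. This is the CRC / FCS.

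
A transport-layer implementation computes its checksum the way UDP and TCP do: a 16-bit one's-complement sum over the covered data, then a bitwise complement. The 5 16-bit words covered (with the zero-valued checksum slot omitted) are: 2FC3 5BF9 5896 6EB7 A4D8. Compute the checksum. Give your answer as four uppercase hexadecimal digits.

One's-complement addition (fold any carry out of bit 15 back into bit 0):
  0x2FC3 + 0x5BF9 = 0x08BBC
  0x8BBC + 0x5896 = 0x0E452
  0xE452 + 0x6EB7 = 0x15309 → wrap carry → 0x530A
  0x530A + 0xA4D8 = 0x0F7E2
One's-complement sum = 0xF7E2.
Checksum = ~0xF7E2 & 0xFFFF = 0x081D.

081D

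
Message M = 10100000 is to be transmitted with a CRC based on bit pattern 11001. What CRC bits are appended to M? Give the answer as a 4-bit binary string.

Append 4 zeros: 101000000000. Divide by 11001 (XOR where the leading bit is 1):
  pos 0: 10100 XOR 11001 = 01101
  pos 1: 11010 XOR 11001 = 00011
  pos 4: 11000 XOR 11001 = 00001
Remainder (last 4 bits) = 1000. This is the CRC / FCS.

1000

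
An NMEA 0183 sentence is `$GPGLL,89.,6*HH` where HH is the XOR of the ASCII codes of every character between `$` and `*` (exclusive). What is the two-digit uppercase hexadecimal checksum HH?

49

XOR the ASCII codes of the payload characters:
  'G' = 0x47 → acc = 0x47
  'P' = 0x50 → acc = 0x17
  'G' = 0x47 → acc = 0x50
  'L' = 0x4C → acc = 0x1C
  'L' = 0x4C → acc = 0x50
  ',' = 0x2C → acc = 0x7C
  '8' = 0x38 → acc = 0x44
  '9' = 0x39 → acc = 0x7D
  '.' = 0x2E → acc = 0x53
  ',' = 0x2C → acc = 0x7F
  '6' = 0x36 → acc = 0x49
Checksum = 0x49.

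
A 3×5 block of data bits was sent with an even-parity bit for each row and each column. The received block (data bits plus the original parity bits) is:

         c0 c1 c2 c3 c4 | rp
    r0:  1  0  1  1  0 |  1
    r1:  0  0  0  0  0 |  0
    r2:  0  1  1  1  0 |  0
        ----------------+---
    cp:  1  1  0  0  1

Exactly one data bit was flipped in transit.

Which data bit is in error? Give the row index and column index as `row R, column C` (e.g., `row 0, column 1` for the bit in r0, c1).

row 2, column 4

Recompute each row's even parity and compare to rp:
  r0: data parity 1, sent rp 1 → ok
  r1: data parity 0, sent rp 0 → ok
  r2: data parity 1, sent rp 0 → mismatch
Recompute each column's even parity and compare to cp:
  c0: data parity 1, sent cp 1 → ok
  c1: data parity 1, sent cp 1 → ok
  c2: data parity 0, sent cp 0 → ok
  c3: data parity 0, sent cp 0 → ok
  c4: data parity 0, sent cp 1 → mismatch
Exactly one row (r2) and one column (c4) fail → the flipped bit is at their intersection.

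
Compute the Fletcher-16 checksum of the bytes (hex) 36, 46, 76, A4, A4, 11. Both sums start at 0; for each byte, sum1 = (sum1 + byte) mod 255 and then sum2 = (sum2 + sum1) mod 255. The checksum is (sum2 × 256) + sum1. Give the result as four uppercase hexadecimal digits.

C64D

Running sums (mod 255):
  after byte 0 (36): sum1=54, sum2=54
  after byte 1 (46): sum1=124, sum2=178
  after byte 2 (76): sum1=242, sum2=165
  after byte 3 (A4): sum1=151, sum2=61
  after byte 4 (A4): sum1=60, sum2=121
  after byte 5 (11): sum1=77, sum2=198
Checksum = sum2·256 + sum1 = 198·256 + 77 = 50765 = 0xC64D.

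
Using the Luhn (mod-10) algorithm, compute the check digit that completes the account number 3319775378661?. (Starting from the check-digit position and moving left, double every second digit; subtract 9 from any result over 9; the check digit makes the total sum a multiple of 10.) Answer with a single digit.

Partial digits right→left: 1 6 6 8 7 3 5 7 7 9 1 3 3
Double every second digit counting from the check-digit position (so the 1st, 3rd, 5th, ... of the partial from the right).
  doubled (with −9 where >9): 2 3 5 1 5 2 6 → sum 24
  kept as-is: 6 8 3 7 9 3 → sum 36
Total = 24 + 36 = 60.
Check digit = (10 − (60 mod 10)) mod 10 = 0.

0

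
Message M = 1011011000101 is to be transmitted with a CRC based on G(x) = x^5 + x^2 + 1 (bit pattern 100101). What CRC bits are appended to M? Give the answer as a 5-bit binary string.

Append 5 zeros: 101101100010100000. Divide by 100101 (XOR where the leading bit is 1):
  pos 0: 101101 XOR 100101 = 001000
  pos 2: 100010 XOR 100101 = 000111
  pos 5: 111001 XOR 100101 = 011100
  pos 6: 111000 XOR 100101 = 011101
  pos 7: 111011 XOR 100101 = 011110
  pos 8: 111100 XOR 100101 = 011001
  pos 9: 110010 XOR 100101 = 010111
  pos 10: 101110 XOR 100101 = 001011
  pos 12: 101100 XOR 100101 = 001001
Remainder (last 5 bits) = 01001. This is the CRC / FCS.

01001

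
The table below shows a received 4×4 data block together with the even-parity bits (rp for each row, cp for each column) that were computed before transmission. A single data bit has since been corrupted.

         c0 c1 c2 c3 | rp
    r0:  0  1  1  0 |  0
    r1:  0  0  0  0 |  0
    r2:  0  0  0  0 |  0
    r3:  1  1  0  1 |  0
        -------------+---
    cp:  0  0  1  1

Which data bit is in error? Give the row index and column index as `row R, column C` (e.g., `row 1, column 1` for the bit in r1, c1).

Recompute each row's even parity and compare to rp:
  r0: data parity 0, sent rp 0 → ok
  r1: data parity 0, sent rp 0 → ok
  r2: data parity 0, sent rp 0 → ok
  r3: data parity 1, sent rp 0 → mismatch
Recompute each column's even parity and compare to cp:
  c0: data parity 1, sent cp 0 → mismatch
  c1: data parity 0, sent cp 0 → ok
  c2: data parity 1, sent cp 1 → ok
  c3: data parity 1, sent cp 1 → ok
Exactly one row (r3) and one column (c0) fail → the flipped bit is at their intersection.

row 3, column 0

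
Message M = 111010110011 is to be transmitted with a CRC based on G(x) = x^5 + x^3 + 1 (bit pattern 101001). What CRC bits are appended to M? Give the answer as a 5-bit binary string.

00010

Append 5 zeros: 11101011001100000. Divide by 101001 (XOR where the leading bit is 1):
  pos 0: 111010 XOR 101001 = 010011
  pos 1: 100111 XOR 101001 = 001110
  pos 3: 111010 XOR 101001 = 010011
  pos 4: 100110 XOR 101001 = 001111
  pos 6: 111111 XOR 101001 = 010110
  pos 7: 101100 XOR 101001 = 000101
  pos 10: 101000 XOR 101001 = 000001
Remainder (last 5 bits) = 00010. This is the CRC / FCS.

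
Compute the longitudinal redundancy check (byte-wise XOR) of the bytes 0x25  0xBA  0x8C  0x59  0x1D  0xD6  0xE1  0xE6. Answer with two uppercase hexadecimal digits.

86

XOR the bytes together:
  start with 0x25
  0x25 ⊕ 0xBA = 0x9F
  0x9F ⊕ 0x8C = 0x13
  0x13 ⊕ 0x59 = 0x4A
  0x4A ⊕ 0x1D = 0x57
  0x57 ⊕ 0xD6 = 0x81
  0x81 ⊕ 0xE1 = 0x60
  0x60 ⊕ 0xE6 = 0x86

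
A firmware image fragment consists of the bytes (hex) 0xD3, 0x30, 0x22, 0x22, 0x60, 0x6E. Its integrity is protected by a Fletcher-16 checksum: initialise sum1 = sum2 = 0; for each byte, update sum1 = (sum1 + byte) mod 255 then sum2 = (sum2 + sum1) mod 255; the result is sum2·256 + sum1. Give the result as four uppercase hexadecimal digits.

0617

Running sums (mod 255):
  after byte 0 (0xD3): sum1=211, sum2=211
  after byte 1 (0x30): sum1=4, sum2=215
  after byte 2 (0x22): sum1=38, sum2=253
  after byte 3 (0x22): sum1=72, sum2=70
  after byte 4 (0x60): sum1=168, sum2=238
  after byte 5 (0x6E): sum1=23, sum2=6
Checksum = sum2·256 + sum1 = 6·256 + 23 = 1559 = 0x0617.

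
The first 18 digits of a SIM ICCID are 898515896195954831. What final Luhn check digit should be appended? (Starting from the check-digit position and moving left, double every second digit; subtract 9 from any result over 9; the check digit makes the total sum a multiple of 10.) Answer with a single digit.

1

Partial digits right→left: 1 3 8 4 5 9 5 9 1 6 9 8 5 1 5 8 9 8
Double every second digit counting from the check-digit position (so the 1st, 3rd, 5th, ... of the partial from the right).
  doubled (with −9 where >9): 2 7 1 1 2 9 1 1 9 → sum 33
  kept as-is: 3 4 9 9 6 8 1 8 8 → sum 56
Total = 33 + 56 = 89.
Check digit = (10 − (89 mod 10)) mod 10 = 1.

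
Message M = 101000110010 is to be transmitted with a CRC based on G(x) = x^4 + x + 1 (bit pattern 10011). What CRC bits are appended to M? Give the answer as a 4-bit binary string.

Append 4 zeros: 1010001100100000. Divide by 10011 (XOR where the leading bit is 1):
  pos 0: 10100 XOR 10011 = 00111
  pos 2: 11101 XOR 10011 = 01110
  pos 3: 11101 XOR 10011 = 01110
  pos 4: 11100 XOR 10011 = 01111
  pos 5: 11110 XOR 10011 = 01101
  pos 6: 11011 XOR 10011 = 01000
  pos 7: 10000 XOR 10011 = 00011
  pos 10: 11000 XOR 10011 = 01011
  pos 11: 10110 XOR 10011 = 00101
Remainder (last 4 bits) = 0101. This is the CRC / FCS.

0101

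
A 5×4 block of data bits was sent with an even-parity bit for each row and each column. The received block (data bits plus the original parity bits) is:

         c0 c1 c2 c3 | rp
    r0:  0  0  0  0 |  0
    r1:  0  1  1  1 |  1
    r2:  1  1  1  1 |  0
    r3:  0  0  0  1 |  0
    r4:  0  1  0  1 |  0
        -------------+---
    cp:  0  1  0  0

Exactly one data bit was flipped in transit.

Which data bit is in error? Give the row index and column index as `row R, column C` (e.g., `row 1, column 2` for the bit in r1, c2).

row 3, column 0

Recompute each row's even parity and compare to rp:
  r0: data parity 0, sent rp 0 → ok
  r1: data parity 1, sent rp 1 → ok
  r2: data parity 0, sent rp 0 → ok
  r3: data parity 1, sent rp 0 → mismatch
  r4: data parity 0, sent rp 0 → ok
Recompute each column's even parity and compare to cp:
  c0: data parity 1, sent cp 0 → mismatch
  c1: data parity 1, sent cp 1 → ok
  c2: data parity 0, sent cp 0 → ok
  c3: data parity 0, sent cp 0 → ok
Exactly one row (r3) and one column (c0) fail → the flipped bit is at their intersection.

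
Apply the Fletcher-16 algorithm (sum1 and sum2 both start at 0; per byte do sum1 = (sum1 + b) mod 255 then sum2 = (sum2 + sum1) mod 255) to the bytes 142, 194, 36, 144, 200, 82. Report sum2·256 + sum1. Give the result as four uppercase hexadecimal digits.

Running sums (mod 255):
  after byte 0 (142): sum1=142, sum2=142
  after byte 1 (194): sum1=81, sum2=223
  after byte 2 (36): sum1=117, sum2=85
  after byte 3 (144): sum1=6, sum2=91
  after byte 4 (200): sum1=206, sum2=42
  after byte 5 (82): sum1=33, sum2=75
Checksum = sum2·256 + sum1 = 75·256 + 33 = 19233 = 0x4B21.

4B21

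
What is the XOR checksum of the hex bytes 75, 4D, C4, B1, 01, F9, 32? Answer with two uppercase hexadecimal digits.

87

XOR the bytes together:
  start with 0x75
  0x75 ⊕ 0x4D = 0x38
  0x38 ⊕ 0xC4 = 0xFC
  0xFC ⊕ 0xB1 = 0x4D
  0x4D ⊕ 0x01 = 0x4C
  0x4C ⊕ 0xF9 = 0xB5
  0xB5 ⊕ 0x32 = 0x87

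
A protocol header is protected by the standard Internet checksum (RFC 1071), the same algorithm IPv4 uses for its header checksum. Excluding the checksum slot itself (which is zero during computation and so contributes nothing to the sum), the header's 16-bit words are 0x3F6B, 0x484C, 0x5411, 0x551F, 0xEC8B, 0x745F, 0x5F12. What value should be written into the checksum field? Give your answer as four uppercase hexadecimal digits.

0F1A

One's-complement addition (fold any carry out of bit 15 back into bit 0):
  0x3F6B + 0x484C = 0x087B7
  0x87B7 + 0x5411 = 0x0DBC8
  0xDBC8 + 0x551F = 0x130E7 → wrap carry → 0x30E8
  0x30E8 + 0xEC8B = 0x11D73 → wrap carry → 0x1D74
  0x1D74 + 0x745F = 0x091D3
  0x91D3 + 0x5F12 = 0x0F0E5
One's-complement sum = 0xF0E5.
Checksum = ~0xF0E5 & 0xFFFF = 0x0F1A.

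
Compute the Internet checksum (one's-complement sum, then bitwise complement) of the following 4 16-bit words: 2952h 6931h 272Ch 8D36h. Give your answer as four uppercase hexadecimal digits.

B919

One's-complement addition (fold any carry out of bit 15 back into bit 0):
  0x2952 + 0x6931 = 0x09283
  0x9283 + 0x272C = 0x0B9AF
  0xB9AF + 0x8D36 = 0x146E5 → wrap carry → 0x46E6
One's-complement sum = 0x46E6.
Checksum = ~0x46E6 & 0xFFFF = 0xB919.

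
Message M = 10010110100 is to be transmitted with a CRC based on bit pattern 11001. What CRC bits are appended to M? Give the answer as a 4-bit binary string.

0101

Append 4 zeros: 100101101000000. Divide by 11001 (XOR where the leading bit is 1):
  pos 0: 10010 XOR 11001 = 01011
  pos 1: 10111 XOR 11001 = 01110
  pos 2: 11101 XOR 11001 = 00100
  pos 4: 10001 XOR 11001 = 01000
  pos 5: 10000 XOR 11001 = 01001
  pos 6: 10010 XOR 11001 = 01011
  pos 7: 10110 XOR 11001 = 01111
  pos 8: 11110 XOR 11001 = 00111
  pos 10: 11100 XOR 11001 = 00101
Remainder (last 4 bits) = 0101. This is the CRC / FCS.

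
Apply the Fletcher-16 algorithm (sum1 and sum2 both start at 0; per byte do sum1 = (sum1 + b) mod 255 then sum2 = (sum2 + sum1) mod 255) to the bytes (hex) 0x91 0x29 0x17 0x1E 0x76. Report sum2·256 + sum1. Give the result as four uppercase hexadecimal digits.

Running sums (mod 255):
  after byte 0 (0x91): sum1=145, sum2=145
  after byte 1 (0x29): sum1=186, sum2=76
  after byte 2 (0x17): sum1=209, sum2=30
  after byte 3 (0x1E): sum1=239, sum2=14
  after byte 4 (0x76): sum1=102, sum2=116
Checksum = sum2·256 + sum1 = 116·256 + 102 = 29798 = 0x7466.

7466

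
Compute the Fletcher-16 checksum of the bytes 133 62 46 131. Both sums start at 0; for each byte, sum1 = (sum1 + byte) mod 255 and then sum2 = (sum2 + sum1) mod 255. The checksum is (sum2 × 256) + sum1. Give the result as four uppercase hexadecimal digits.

B075

Running sums (mod 255):
  after byte 0 (133): sum1=133, sum2=133
  after byte 1 (62): sum1=195, sum2=73
  after byte 2 (46): sum1=241, sum2=59
  after byte 3 (131): sum1=117, sum2=176
Checksum = sum2·256 + sum1 = 176·256 + 117 = 45173 = 0xB075.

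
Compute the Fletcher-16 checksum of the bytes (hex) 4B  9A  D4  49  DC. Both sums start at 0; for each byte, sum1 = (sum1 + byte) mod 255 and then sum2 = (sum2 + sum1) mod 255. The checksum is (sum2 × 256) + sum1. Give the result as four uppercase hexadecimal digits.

D0E0

Running sums (mod 255):
  after byte 0 (4B): sum1=75, sum2=75
  after byte 1 (9A): sum1=229, sum2=49
  after byte 2 (D4): sum1=186, sum2=235
  after byte 3 (49): sum1=4, sum2=239
  after byte 4 (DC): sum1=224, sum2=208
Checksum = sum2·256 + sum1 = 208·256 + 224 = 53472 = 0xD0E0.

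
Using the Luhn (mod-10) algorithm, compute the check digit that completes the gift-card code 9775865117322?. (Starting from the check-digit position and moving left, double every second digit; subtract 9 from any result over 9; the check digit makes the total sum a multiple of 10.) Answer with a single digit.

Partial digits right→left: 2 2 3 7 1 1 5 6 8 5 7 7 9
Double every second digit counting from the check-digit position (so the 1st, 3rd, 5th, ... of the partial from the right).
  doubled (with −9 where >9): 4 6 2 1 7 5 9 → sum 34
  kept as-is: 2 7 1 6 5 7 → sum 28
Total = 34 + 28 = 62.
Check digit = (10 − (62 mod 10)) mod 10 = 8.

8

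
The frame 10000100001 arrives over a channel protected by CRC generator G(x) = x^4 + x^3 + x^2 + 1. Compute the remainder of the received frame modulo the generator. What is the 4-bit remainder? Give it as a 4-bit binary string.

Modulo-2 division of 10000100001 by 11101:
  pos 0: 10000 XOR 11101 = 01101
  pos 1: 11011 XOR 11101 = 00110
  pos 3: 11000 XOR 11101 = 00101
  pos 5: 10100 XOR 11101 = 01001
  pos 6: 10011 XOR 11101 = 01110
Remainder = 1110 (nonzero — an error is detected).

1110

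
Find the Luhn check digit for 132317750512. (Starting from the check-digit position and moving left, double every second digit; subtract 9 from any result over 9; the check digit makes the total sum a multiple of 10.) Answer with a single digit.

Partial digits right→left: 2 1 5 0 5 7 7 1 3 2 3 1
Double every second digit counting from the check-digit position (so the 1st, 3rd, 5th, ... of the partial from the right).
  doubled (with −9 where >9): 4 1 1 5 6 6 → sum 23
  kept as-is: 1 0 7 1 2 1 → sum 12
Total = 23 + 12 = 35.
Check digit = (10 − (35 mod 10)) mod 10 = 5.

5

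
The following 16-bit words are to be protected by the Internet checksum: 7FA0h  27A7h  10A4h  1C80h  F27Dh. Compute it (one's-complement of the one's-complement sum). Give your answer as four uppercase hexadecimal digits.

3916

One's-complement addition (fold any carry out of bit 15 back into bit 0):
  0x7FA0 + 0x27A7 = 0x0A747
  0xA747 + 0x10A4 = 0x0B7EB
  0xB7EB + 0x1C80 = 0x0D46B
  0xD46B + 0xF27D = 0x1C6E8 → wrap carry → 0xC6E9
One's-complement sum = 0xC6E9.
Checksum = ~0xC6E9 & 0xFFFF = 0x3916.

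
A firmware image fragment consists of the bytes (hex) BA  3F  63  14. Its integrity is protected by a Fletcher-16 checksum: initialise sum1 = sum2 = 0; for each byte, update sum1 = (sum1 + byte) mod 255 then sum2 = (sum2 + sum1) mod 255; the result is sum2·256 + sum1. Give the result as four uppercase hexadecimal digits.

8371

Running sums (mod 255):
  after byte 0 (BA): sum1=186, sum2=186
  after byte 1 (3F): sum1=249, sum2=180
  after byte 2 (63): sum1=93, sum2=18
  after byte 3 (14): sum1=113, sum2=131
Checksum = sum2·256 + sum1 = 131·256 + 113 = 33649 = 0x8371.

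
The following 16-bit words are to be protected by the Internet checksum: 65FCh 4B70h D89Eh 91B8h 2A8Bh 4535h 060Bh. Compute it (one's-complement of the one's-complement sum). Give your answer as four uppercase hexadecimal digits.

One's-complement addition (fold any carry out of bit 15 back into bit 0):
  0x65FC + 0x4B70 = 0x0B16C
  0xB16C + 0xD89E = 0x18A0A → wrap carry → 0x8A0B
  0x8A0B + 0x91B8 = 0x11BC3 → wrap carry → 0x1BC4
  0x1BC4 + 0x2A8B = 0x0464F
  0x464F + 0x4535 = 0x08B84
  0x8B84 + 0x060B = 0x0918F
One's-complement sum = 0x918F.
Checksum = ~0x918F & 0xFFFF = 0x6E70.

6E70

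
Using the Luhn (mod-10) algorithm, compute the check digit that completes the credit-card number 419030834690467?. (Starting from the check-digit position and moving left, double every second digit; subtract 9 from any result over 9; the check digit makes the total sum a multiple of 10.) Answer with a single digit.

Partial digits right→left: 7 6 4 0 9 6 4 3 8 0 3 0 9 1 4
Double every second digit counting from the check-digit position (so the 1st, 3rd, 5th, ... of the partial from the right).
  doubled (with −9 where >9): 5 8 9 8 7 6 9 8 → sum 60
  kept as-is: 6 0 6 3 0 0 1 → sum 16
Total = 60 + 16 = 76.
Check digit = (10 − (76 mod 10)) mod 10 = 4.

4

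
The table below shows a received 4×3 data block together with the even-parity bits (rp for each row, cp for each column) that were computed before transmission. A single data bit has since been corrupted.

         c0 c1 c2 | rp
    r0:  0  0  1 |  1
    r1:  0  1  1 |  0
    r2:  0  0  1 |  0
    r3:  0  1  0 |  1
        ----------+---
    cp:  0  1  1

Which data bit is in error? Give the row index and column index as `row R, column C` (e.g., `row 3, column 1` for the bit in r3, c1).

row 2, column 1

Recompute each row's even parity and compare to rp:
  r0: data parity 1, sent rp 1 → ok
  r1: data parity 0, sent rp 0 → ok
  r2: data parity 1, sent rp 0 → mismatch
  r3: data parity 1, sent rp 1 → ok
Recompute each column's even parity and compare to cp:
  c0: data parity 0, sent cp 0 → ok
  c1: data parity 0, sent cp 1 → mismatch
  c2: data parity 1, sent cp 1 → ok
Exactly one row (r2) and one column (c1) fail → the flipped bit is at their intersection.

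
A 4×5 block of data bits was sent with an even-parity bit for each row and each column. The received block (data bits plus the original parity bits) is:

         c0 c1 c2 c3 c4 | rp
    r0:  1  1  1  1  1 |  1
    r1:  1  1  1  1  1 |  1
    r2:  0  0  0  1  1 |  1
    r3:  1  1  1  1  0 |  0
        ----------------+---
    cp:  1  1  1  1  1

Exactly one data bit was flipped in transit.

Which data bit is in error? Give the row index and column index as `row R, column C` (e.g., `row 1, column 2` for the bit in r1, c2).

Recompute each row's even parity and compare to rp:
  r0: data parity 1, sent rp 1 → ok
  r1: data parity 1, sent rp 1 → ok
  r2: data parity 0, sent rp 1 → mismatch
  r3: data parity 0, sent rp 0 → ok
Recompute each column's even parity and compare to cp:
  c0: data parity 1, sent cp 1 → ok
  c1: data parity 1, sent cp 1 → ok
  c2: data parity 1, sent cp 1 → ok
  c3: data parity 0, sent cp 1 → mismatch
  c4: data parity 1, sent cp 1 → ok
Exactly one row (r2) and one column (c3) fail → the flipped bit is at their intersection.

row 2, column 3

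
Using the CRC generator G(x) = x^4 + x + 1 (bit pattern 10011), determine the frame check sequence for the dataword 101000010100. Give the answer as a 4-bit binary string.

Append 4 zeros: 1010000101000000. Divide by 10011 (XOR where the leading bit is 1):
  pos 0: 10100 XOR 10011 = 00111
  pos 2: 11100 XOR 10011 = 01111
  pos 3: 11111 XOR 10011 = 01100
  pos 4: 11000 XOR 10011 = 01011
  pos 5: 10111 XOR 10011 = 00100
  pos 7: 10000 XOR 10011 = 00011
  pos 10: 11000 XOR 10011 = 01011
  pos 11: 10110 XOR 10011 = 00101
Remainder (last 4 bits) = 0101. This is the CRC / FCS.

0101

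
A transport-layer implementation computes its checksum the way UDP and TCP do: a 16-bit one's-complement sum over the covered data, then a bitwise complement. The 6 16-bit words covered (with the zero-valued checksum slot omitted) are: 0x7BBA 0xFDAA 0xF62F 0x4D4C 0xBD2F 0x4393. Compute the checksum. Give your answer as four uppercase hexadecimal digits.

425B

One's-complement addition (fold any carry out of bit 15 back into bit 0):
  0x7BBA + 0xFDAA = 0x17964 → wrap carry → 0x7965
  0x7965 + 0xF62F = 0x16F94 → wrap carry → 0x6F95
  0x6F95 + 0x4D4C = 0x0BCE1
  0xBCE1 + 0xBD2F = 0x17A10 → wrap carry → 0x7A11
  0x7A11 + 0x4393 = 0x0BDA4
One's-complement sum = 0xBDA4.
Checksum = ~0xBDA4 & 0xFFFF = 0x425B.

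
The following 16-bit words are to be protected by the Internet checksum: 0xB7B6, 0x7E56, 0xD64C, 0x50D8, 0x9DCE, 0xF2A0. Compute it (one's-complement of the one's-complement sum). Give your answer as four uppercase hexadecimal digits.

One's-complement addition (fold any carry out of bit 15 back into bit 0):
  0xB7B6 + 0x7E56 = 0x1360C → wrap carry → 0x360D
  0x360D + 0xD64C = 0x10C59 → wrap carry → 0x0C5A
  0x0C5A + 0x50D8 = 0x05D32
  0x5D32 + 0x9DCE = 0x0FB00
  0xFB00 + 0xF2A0 = 0x1EDA0 → wrap carry → 0xEDA1
One's-complement sum = 0xEDA1.
Checksum = ~0xEDA1 & 0xFFFF = 0x125E.

125E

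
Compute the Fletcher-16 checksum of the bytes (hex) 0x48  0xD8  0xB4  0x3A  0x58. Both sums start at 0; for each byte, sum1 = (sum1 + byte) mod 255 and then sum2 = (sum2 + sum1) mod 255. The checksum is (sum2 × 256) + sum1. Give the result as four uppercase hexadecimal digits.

Running sums (mod 255):
  after byte 0 (0x48): sum1=72, sum2=72
  after byte 1 (0xD8): sum1=33, sum2=105
  after byte 2 (0xB4): sum1=213, sum2=63
  after byte 3 (0x3A): sum1=16, sum2=79
  after byte 4 (0x58): sum1=104, sum2=183
Checksum = sum2·256 + sum1 = 183·256 + 104 = 46952 = 0xB768.

B768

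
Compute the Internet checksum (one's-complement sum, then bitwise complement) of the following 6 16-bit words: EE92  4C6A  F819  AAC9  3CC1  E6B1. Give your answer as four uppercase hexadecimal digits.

One's-complement addition (fold any carry out of bit 15 back into bit 0):
  0xEE92 + 0x4C6A = 0x13AFC → wrap carry → 0x3AFD
  0x3AFD + 0xF819 = 0x13316 → wrap carry → 0x3317
  0x3317 + 0xAAC9 = 0x0DDE0
  0xDDE0 + 0x3CC1 = 0x11AA1 → wrap carry → 0x1AA2
  0x1AA2 + 0xE6B1 = 0x10153 → wrap carry → 0x0154
One's-complement sum = 0x0154.
Checksum = ~0x0154 & 0xFFFF = 0xFEAB.

FEAB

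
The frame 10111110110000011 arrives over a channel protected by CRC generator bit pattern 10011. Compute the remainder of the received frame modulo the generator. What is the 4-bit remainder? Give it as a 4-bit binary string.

Modulo-2 division of 10111110110000011 by 10011:
  pos 0: 10111 XOR 10011 = 00100
  pos 2: 10011 XOR 10011 = 00000
  pos 8: 11000 XOR 10011 = 01011
  pos 9: 10110 XOR 10011 = 00101
  pos 11: 10101 XOR 10011 = 00110
Remainder = 1101 (nonzero — an error is detected).

1101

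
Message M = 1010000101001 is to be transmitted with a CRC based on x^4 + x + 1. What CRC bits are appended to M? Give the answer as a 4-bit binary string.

1001

Append 4 zeros: 10100001010010000. Divide by 10011 (XOR where the leading bit is 1):
  pos 0: 10100 XOR 10011 = 00111
  pos 2: 11100 XOR 10011 = 01111
  pos 3: 11111 XOR 10011 = 01100
  pos 4: 11000 XOR 10011 = 01011
  pos 5: 10111 XOR 10011 = 00100
  pos 7: 10000 XOR 10011 = 00011
  pos 10: 11100 XOR 10011 = 01111
  pos 11: 11110 XOR 10011 = 01101
  pos 12: 11010 XOR 10011 = 01001
Remainder (last 4 bits) = 1001. This is the CRC / FCS.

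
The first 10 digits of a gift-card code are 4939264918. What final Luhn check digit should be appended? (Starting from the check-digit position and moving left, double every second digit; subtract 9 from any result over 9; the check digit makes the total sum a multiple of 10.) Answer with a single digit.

9

Partial digits right→left: 8 1 9 4 6 2 9 3 9 4
Double every second digit counting from the check-digit position (so the 1st, 3rd, 5th, ... of the partial from the right).
  doubled (with −9 where >9): 7 9 3 9 9 → sum 37
  kept as-is: 1 4 2 3 4 → sum 14
Total = 37 + 14 = 51.
Check digit = (10 − (51 mod 10)) mod 10 = 9.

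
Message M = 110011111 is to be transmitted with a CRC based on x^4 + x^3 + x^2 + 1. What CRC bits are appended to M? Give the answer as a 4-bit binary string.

1101

Append 4 zeros: 1100111110000. Divide by 11101 (XOR where the leading bit is 1):
  pos 0: 11001 XOR 11101 = 00100
  pos 2: 10011 XOR 11101 = 01110
  pos 3: 11101 XOR 11101 = 00000
  pos 8: 10000 XOR 11101 = 01101
Remainder (last 4 bits) = 1101. This is the CRC / FCS.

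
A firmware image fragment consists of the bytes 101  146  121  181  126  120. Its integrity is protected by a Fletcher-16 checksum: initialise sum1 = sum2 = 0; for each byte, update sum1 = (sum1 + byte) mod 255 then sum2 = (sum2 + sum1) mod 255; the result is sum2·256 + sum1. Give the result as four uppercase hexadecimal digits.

Running sums (mod 255):
  after byte 0 (101): sum1=101, sum2=101
  after byte 1 (146): sum1=247, sum2=93
  after byte 2 (121): sum1=113, sum2=206
  after byte 3 (181): sum1=39, sum2=245
  after byte 4 (126): sum1=165, sum2=155
  after byte 5 (120): sum1=30, sum2=185
Checksum = sum2·256 + sum1 = 185·256 + 30 = 47390 = 0xB91E.

B91E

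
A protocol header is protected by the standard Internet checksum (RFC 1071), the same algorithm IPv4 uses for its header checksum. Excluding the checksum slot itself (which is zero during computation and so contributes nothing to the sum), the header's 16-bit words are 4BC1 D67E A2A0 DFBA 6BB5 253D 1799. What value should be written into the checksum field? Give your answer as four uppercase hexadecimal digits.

One's-complement addition (fold any carry out of bit 15 back into bit 0):
  0x4BC1 + 0xD67E = 0x1223F → wrap carry → 0x2240
  0x2240 + 0xA2A0 = 0x0C4E0
  0xC4E0 + 0xDFBA = 0x1A49A → wrap carry → 0xA49B
  0xA49B + 0x6BB5 = 0x11050 → wrap carry → 0x1051
  0x1051 + 0x253D = 0x0358E
  0x358E + 0x1799 = 0x04D27
One's-complement sum = 0x4D27.
Checksum = ~0x4D27 & 0xFFFF = 0xB2D8.

B2D8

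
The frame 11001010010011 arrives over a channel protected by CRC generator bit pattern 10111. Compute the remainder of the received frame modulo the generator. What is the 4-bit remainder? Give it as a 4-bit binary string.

Modulo-2 division of 11001010010011 by 10111:
  pos 0: 11001 XOR 10111 = 01110
  pos 1: 11100 XOR 10111 = 01011
  pos 2: 10111 XOR 10111 = 00000
  pos 9: 10011 XOR 10111 = 00100
Remainder = 0100 (nonzero — an error is detected).

0100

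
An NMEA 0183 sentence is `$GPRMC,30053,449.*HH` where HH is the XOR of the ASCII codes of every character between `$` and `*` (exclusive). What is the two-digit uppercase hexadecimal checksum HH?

69

XOR the ASCII codes of the payload characters:
  'G' = 0x47 → acc = 0x47
  'P' = 0x50 → acc = 0x17
  'R' = 0x52 → acc = 0x45
  'M' = 0x4D → acc = 0x08
  'C' = 0x43 → acc = 0x4B
  ',' = 0x2C → acc = 0x67
  '3' = 0x33 → acc = 0x54
  '0' = 0x30 → acc = 0x64
  '0' = 0x30 → acc = 0x54
  '5' = 0x35 → acc = 0x61
  '3' = 0x33 → acc = 0x52
  ',' = 0x2C → acc = 0x7E
  '4' = 0x34 → acc = 0x4A
  '4' = 0x34 → acc = 0x7E
  '9' = 0x39 → acc = 0x47
  '.' = 0x2E → acc = 0x69
Checksum = 0x69.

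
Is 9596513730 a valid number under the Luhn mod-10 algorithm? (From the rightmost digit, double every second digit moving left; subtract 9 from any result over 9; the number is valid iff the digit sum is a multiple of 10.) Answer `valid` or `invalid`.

From the right, keep odd positions and double even positions (subtract 9 from any doubled value over 9):
  doubled (positions 2,4,...): 6 6 1 9 9 → sum 31
  kept (positions 1,3,...): 0 7 1 6 5 → sum 19
Total = 50.
50 mod 10 = 0, so the number is valid.

valid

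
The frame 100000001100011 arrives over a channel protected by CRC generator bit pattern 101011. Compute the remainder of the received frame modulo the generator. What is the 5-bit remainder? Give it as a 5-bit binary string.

Modulo-2 division of 100000001100011 by 101011:
  pos 0: 100000 XOR 101011 = 001011
  pos 2: 101100 XOR 101011 = 000111
  pos 5: 111110 XOR 101011 = 010101
  pos 6: 101010 XOR 101011 = 000001
Remainder = 01011 (nonzero — an error is detected).

01011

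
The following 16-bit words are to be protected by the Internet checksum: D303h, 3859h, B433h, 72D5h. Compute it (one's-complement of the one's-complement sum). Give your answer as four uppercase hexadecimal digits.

CD99

One's-complement addition (fold any carry out of bit 15 back into bit 0):
  0xD303 + 0x3859 = 0x10B5C → wrap carry → 0x0B5D
  0x0B5D + 0xB433 = 0x0BF90
  0xBF90 + 0x72D5 = 0x13265 → wrap carry → 0x3266
One's-complement sum = 0x3266.
Checksum = ~0x3266 & 0xFFFF = 0xCD99.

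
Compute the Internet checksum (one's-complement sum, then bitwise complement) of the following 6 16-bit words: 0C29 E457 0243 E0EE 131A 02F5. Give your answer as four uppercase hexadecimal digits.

163E

One's-complement addition (fold any carry out of bit 15 back into bit 0):
  0x0C29 + 0xE457 = 0x0F080
  0xF080 + 0x0243 = 0x0F2C3
  0xF2C3 + 0xE0EE = 0x1D3B1 → wrap carry → 0xD3B2
  0xD3B2 + 0x131A = 0x0E6CC
  0xE6CC + 0x02F5 = 0x0E9C1
One's-complement sum = 0xE9C1.
Checksum = ~0xE9C1 & 0xFFFF = 0x163E.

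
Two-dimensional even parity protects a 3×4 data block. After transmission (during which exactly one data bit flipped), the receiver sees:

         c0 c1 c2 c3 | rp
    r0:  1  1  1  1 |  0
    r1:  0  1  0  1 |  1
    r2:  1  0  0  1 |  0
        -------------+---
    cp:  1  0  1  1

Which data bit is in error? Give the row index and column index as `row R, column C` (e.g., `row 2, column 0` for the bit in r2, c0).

Recompute each row's even parity and compare to rp:
  r0: data parity 0, sent rp 0 → ok
  r1: data parity 0, sent rp 1 → mismatch
  r2: data parity 0, sent rp 0 → ok
Recompute each column's even parity and compare to cp:
  c0: data parity 0, sent cp 1 → mismatch
  c1: data parity 0, sent cp 0 → ok
  c2: data parity 1, sent cp 1 → ok
  c3: data parity 1, sent cp 1 → ok
Exactly one row (r1) and one column (c0) fail → the flipped bit is at their intersection.

row 1, column 0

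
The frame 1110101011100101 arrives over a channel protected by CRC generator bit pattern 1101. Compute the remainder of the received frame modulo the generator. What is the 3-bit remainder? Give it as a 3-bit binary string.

111

Modulo-2 division of 1110101011100101 by 1101:
  pos 0: 1110 XOR 1101 = 0011
  pos 2: 1110 XOR 1101 = 0011
  pos 4: 1110 XOR 1101 = 0011
  pos 6: 1111 XOR 1101 = 0010
  pos 8: 1010 XOR 1101 = 0111
  pos 9: 1110 XOR 1101 = 0011
  pos 11: 1110 XOR 1101 = 0011
Remainder = 111 (nonzero — an error is detected).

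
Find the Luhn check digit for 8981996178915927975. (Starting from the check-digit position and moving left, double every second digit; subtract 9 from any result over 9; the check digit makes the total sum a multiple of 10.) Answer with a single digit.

3

Partial digits right→left: 5 7 9 7 2 9 5 1 9 8 7 1 6 9 9 1 8 9 8
Double every second digit counting from the check-digit position (so the 1st, 3rd, 5th, ... of the partial from the right).
  doubled (with −9 where >9): 1 9 4 1 9 5 3 9 7 7 → sum 55
  kept as-is: 7 7 9 1 8 1 9 1 9 → sum 52
Total = 55 + 52 = 107.
Check digit = (10 − (107 mod 10)) mod 10 = 3.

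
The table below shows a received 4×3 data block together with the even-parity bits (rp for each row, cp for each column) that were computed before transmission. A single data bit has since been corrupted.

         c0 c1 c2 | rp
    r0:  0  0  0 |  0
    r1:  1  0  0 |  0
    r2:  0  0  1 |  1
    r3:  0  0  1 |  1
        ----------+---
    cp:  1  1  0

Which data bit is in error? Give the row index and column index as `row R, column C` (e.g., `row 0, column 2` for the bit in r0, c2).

Recompute each row's even parity and compare to rp:
  r0: data parity 0, sent rp 0 → ok
  r1: data parity 1, sent rp 0 → mismatch
  r2: data parity 1, sent rp 1 → ok
  r3: data parity 1, sent rp 1 → ok
Recompute each column's even parity and compare to cp:
  c0: data parity 1, sent cp 1 → ok
  c1: data parity 0, sent cp 1 → mismatch
  c2: data parity 0, sent cp 0 → ok
Exactly one row (r1) and one column (c1) fail → the flipped bit is at their intersection.

row 1, column 1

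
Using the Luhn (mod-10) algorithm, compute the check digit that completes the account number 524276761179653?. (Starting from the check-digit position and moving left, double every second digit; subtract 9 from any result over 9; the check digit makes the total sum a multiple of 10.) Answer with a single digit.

Partial digits right→left: 3 5 6 9 7 1 1 6 7 6 7 2 4 2 5
Double every second digit counting from the check-digit position (so the 1st, 3rd, 5th, ... of the partial from the right).
  doubled (with −9 where >9): 6 3 5 2 5 5 8 1 → sum 35
  kept as-is: 5 9 1 6 6 2 2 → sum 31
Total = 35 + 31 = 66.
Check digit = (10 − (66 mod 10)) mod 10 = 4.

4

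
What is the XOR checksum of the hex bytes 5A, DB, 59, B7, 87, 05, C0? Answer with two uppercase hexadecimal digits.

2D

XOR the bytes together:
  start with 0x5A
  0x5A ⊕ 0xDB = 0x81
  0x81 ⊕ 0x59 = 0xD8
  0xD8 ⊕ 0xB7 = 0x6F
  0x6F ⊕ 0x87 = 0xE8
  0xE8 ⊕ 0x05 = 0xED
  0xED ⊕ 0xC0 = 0x2D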